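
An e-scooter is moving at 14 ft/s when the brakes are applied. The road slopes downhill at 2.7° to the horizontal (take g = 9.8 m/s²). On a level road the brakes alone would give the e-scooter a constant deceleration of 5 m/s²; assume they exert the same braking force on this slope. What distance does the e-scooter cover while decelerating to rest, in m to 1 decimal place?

Braking distance ≈ 2.0 m

14 ft/s × 0.3048 = 4.2672 m/s.
Gravity along the downhill slope reduces the braking deceleration: a_eff = 5.000 − 9.8·sin 2.7° = 5.000 − 0.462 = 4.538 m/s².
Braking distance = v²/(2a) = 4.2672² / (2 × 4.538) = 18.209 / 9.076 = 2.006 m.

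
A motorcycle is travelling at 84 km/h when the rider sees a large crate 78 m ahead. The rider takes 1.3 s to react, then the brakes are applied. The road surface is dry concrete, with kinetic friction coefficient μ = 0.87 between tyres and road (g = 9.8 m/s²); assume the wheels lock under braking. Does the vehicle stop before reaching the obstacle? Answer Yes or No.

Yes

84 km/h ÷ 3.6 = 23.3333 m/s.
a = μg = 0.87 × 9.8 = 8.526 m/s².
Reaction distance = 23.3333 × 1.3 = 30.333 m.
Braking distance = v²/(2a) = 544.443 / 17.052 = 31.928 m.
Total stopping distance = 30.333 + 31.928 = 62.261 m, vs 78 m available — it stops with 78 − 62.261 = 15.739 m to spare.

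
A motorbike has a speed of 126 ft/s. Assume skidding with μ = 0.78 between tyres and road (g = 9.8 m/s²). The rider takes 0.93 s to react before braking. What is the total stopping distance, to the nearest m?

126 ft/s × 0.3048 = 38.4048 m/s.
a = μg = 0.78 × 9.8 = 7.644 m/s².
Reaction distance = v·t_r = 38.4048 × 0.93 = 35.716 m.
Braking distance = v²/(2a) = 38.4048² / (2 × 7.644) = 1474.929 / 15.288 = 96.476 m.
Total = 35.716 + 96.476 = 132.192 m.

Total stopping distance ≈ 132 m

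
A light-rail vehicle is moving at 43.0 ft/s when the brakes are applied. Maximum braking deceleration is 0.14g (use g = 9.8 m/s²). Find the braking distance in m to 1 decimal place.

Braking distance ≈ 62.6 m

43 ft/s × 0.3048 = 13.1064 m/s.
a = 0.14 × 9.8 = 1.372 m/s².
Braking distance = v²/(2a) = 13.1064² / (2 × 1.372) = 171.778 / 2.744 = 62.601 m.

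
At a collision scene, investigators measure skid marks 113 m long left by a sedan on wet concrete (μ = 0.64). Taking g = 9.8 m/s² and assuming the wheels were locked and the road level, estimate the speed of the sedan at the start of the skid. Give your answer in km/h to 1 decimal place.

Initial speed ≈ 135.5 km/h

Deceleration a = μg = 0.64 × 9.8 = 6.272 m/s².
v = √(2a·d) = √(2 × 6.272 × 113) = √1417.472 = 37.6493 m/s.
= 37.6493 × 3.6 = 135.537 km/h.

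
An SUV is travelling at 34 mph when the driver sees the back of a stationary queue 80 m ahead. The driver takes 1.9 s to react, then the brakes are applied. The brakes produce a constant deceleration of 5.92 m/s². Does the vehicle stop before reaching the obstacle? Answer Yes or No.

Yes

34 mph × 0.44704 = 15.1994 m/s.
Reaction distance = 15.1994 × 1.9 = 28.879 m.
Braking distance = v²/(2a) = 231.022 / 11.840 = 19.512 m.
Total stopping distance = 28.879 + 19.512 = 48.391 m, vs 80 m available — it stops with 80 − 48.391 = 31.609 m to spare.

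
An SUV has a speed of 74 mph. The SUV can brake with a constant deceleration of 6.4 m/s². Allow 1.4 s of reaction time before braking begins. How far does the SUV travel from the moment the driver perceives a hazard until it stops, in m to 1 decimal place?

Total stopping distance ≈ 131.8 m

74 mph × 0.44704 = 33.0810 m/s.
Reaction distance = v·t_r = 33.0810 × 1.4 = 46.313 m.
Braking distance = v²/(2a) = 33.0810² / (2 × 6.400) = 1094.353 / 12.800 = 85.496 m.
Total = 46.313 + 85.496 = 131.809 m.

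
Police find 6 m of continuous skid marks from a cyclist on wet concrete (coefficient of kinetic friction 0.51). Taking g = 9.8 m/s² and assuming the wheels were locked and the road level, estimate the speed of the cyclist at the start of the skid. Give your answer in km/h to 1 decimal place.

Initial speed ≈ 27.9 km/h

Deceleration a = μg = 0.51 × 9.8 = 4.998 m/s².
v = √(2a·d) = √(2 × 4.998 × 6) = √59.976 = 7.7444 m/s.
= 7.7444 × 3.6 = 27.880 km/h.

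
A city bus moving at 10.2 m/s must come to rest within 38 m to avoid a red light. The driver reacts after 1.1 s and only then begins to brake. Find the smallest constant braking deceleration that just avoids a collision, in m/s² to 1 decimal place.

Required deceleration ≈ 1.9 m/s²

Distance covered during reaction = 10.2000 × 1.1 = 11.220 m.
Distance available for braking: 38 − 11.220 = 26.780 m.
v² = 2a·d ⇒ a = v²/(2d) = 10.2000² / (2 × 26.780) = 104.040 / 53.560 = 1.9425 m/s².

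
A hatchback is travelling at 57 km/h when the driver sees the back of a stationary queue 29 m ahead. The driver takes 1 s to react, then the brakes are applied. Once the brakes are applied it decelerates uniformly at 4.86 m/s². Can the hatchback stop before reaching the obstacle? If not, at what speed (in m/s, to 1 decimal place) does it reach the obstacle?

No — it strikes the obstacle at 11.1 m/s

57 km/h ÷ 3.6 = 15.8333 m/s.
Reaction distance = 15.8333 × 1 = 15.833 m.
Braking distance needed to stop: v²/(2a) = 250.693 / 9.720 = 25.791 m, so total needed = 15.833 + 25.791 = 41.624 m > 29 m — it cannot stop.
Distance remaining when braking begins: 29 − 15.833 = 13.167 m.
v² = v₀² − 2a·d = 250.693 − 2 × 4.860 × 13.167 = 122.710 m²/s².
v = √122.710 = 11.077 m/s.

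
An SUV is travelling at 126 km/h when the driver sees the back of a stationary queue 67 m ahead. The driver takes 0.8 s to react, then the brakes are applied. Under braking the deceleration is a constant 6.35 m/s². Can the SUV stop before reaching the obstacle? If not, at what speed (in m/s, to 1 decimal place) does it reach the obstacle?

126 km/h ÷ 3.6 = 35.0000 m/s.
Reaction distance = 35.0000 × 0.8 = 28.000 m.
Braking distance needed to stop: v²/(2a) = 1225.000 / 12.700 = 96.457 m, so total needed = 28.000 + 96.457 = 124.457 m > 67 m — it cannot stop.
Distance remaining when braking begins: 67 − 28.000 = 39.000 m.
v² = v₀² − 2a·d = 1225.000 − 2 × 6.350 × 39.000 = 729.700 m²/s².
v = √729.700 = 27.013 m/s.

No — it strikes the obstacle at 27.0 m/s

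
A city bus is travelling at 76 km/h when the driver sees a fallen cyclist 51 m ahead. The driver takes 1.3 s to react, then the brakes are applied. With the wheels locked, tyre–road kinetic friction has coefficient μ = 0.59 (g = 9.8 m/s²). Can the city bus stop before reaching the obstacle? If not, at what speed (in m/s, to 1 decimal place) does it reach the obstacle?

No — it strikes the obstacle at 13.2 m/s

76 km/h ÷ 3.6 = 21.1111 m/s.
a = μg = 0.59 × 9.8 = 5.782 m/s².
Reaction distance = 21.1111 × 1.3 = 27.444 m.
Braking distance needed to stop: v²/(2a) = 445.679 / 11.564 = 38.540 m, so total needed = 27.444 + 38.540 = 65.984 m > 51 m — it cannot stop.
Distance remaining when braking begins: 51 − 27.444 = 23.556 m.
v² = v₀² − 2a·d = 445.679 − 2 × 5.782 × 23.556 = 173.277 m²/s².
v = √173.277 = 13.163 m/s.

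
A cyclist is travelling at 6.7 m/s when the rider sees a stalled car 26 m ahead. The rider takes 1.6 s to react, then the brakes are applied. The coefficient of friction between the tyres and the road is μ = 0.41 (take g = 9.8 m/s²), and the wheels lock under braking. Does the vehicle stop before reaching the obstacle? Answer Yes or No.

a = μg = 0.41 × 9.8 = 4.018 m/s².
Reaction distance = 6.7000 × 1.6 = 10.720 m.
Braking distance = v²/(2a) = 44.890 / 8.036 = 5.586 m.
Total stopping distance = 10.720 + 5.586 = 16.306 m, vs 26 m available — it stops with 26 − 16.306 = 9.694 m to spare.

Yes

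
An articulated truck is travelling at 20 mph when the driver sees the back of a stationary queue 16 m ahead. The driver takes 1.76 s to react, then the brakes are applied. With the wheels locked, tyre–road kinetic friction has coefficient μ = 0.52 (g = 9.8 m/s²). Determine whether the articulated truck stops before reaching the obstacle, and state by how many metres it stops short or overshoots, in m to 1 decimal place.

20 mph × 0.44704 = 8.9408 m/s.
a = μg = 0.52 × 9.8 = 5.096 m/s².
Reaction distance = 8.9408 × 1.76 = 15.736 m.
Braking distance = v²/(2a) = 79.938 / 10.192 = 7.843 m.
Total stopping distance = 15.736 + 7.843 = 23.579 m, vs 16 m available — it cannot stop in time and overshoots by 23.579 − 16 = 7.579 m.

No — it overshoots by 7.6 m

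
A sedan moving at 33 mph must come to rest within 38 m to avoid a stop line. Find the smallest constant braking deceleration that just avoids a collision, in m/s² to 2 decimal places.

33 mph × 0.44704 = 14.7523 m/s.
v² = 2a·d ⇒ a = v²/(2d) = 14.7523² / (2 × 38.000) = 217.630 / 76.000 = 2.8636 m/s².

Required deceleration ≈ 2.86 m/s²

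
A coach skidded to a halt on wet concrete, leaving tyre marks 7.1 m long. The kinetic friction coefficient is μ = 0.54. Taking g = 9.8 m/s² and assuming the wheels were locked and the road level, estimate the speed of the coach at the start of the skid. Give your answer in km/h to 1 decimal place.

Initial speed ≈ 31.2 km/h

Deceleration a = μg = 0.54 × 9.8 = 5.292 m/s².
v = √(2a·d) = √(2 × 5.292 × 7.1) = √75.146 = 8.6687 m/s.
= 8.6687 × 3.6 = 31.207 km/h.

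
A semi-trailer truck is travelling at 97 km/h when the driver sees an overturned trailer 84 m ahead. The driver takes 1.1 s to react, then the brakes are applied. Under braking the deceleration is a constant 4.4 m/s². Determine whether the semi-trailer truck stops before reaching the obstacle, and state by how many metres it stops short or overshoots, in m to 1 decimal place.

97 km/h ÷ 3.6 = 26.9444 m/s.
Reaction distance = 26.9444 × 1.1 = 29.639 m.
Braking distance = v²/(2a) = 726.001 / 8.800 = 82.500 m.
Total stopping distance = 29.639 + 82.500 = 112.139 m, vs 84 m available — it cannot stop in time and overshoots by 112.139 − 84 = 28.139 m.

No — it overshoots by 28.1 m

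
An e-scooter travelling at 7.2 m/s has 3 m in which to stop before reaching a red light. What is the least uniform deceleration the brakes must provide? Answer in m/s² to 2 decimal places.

Required deceleration ≈ 8.64 m/s²

v² = 2a·d ⇒ a = v²/(2d) = 7.2000² / (2 × 3.000) = 51.840 / 6.000 = 8.6400 m/s².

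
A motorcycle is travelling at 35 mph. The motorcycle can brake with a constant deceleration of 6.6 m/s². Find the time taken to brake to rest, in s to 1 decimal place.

Braking time ≈ 2.4 s

35 mph × 0.44704 = 15.6464 m/s.
Braking time = v/a = 15.6464 / 6.600 = 2.371 s.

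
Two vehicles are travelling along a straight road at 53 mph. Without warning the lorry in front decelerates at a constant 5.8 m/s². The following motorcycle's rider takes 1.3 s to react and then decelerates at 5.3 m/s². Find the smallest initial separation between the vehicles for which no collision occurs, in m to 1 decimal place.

Minimum gap ≈ 35.4 m

53 mph × 0.44704 = 23.6931 m/s.
Leader travels v²/(2a_L) = 561.363 / 11.600 = 48.393 m before stopping.
Follower covers v·t_r = 23.6931 × 1.3 = 30.801 m while reacting, then v²/(2a_F) = 561.363 / 10.600 = 52.959 m while braking, for a total of 30.801 + 52.959 = 83.760 m.
Since a_F ≤ a_L and the follower starts braking later, the follower is never slower than the leader, so the closest approach is when both have stopped.
Minimum gap = 83.760 − 48.393 = 35.367 m.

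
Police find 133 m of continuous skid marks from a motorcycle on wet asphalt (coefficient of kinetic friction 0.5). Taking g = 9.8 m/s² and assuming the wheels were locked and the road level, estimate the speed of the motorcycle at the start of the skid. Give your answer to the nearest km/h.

Deceleration a = μg = 0.5 × 9.8 = 4.900 m/s².
v = √(2a·d) = √(2 × 4.900 × 133) = √1303.400 = 36.1026 m/s.
= 36.1026 × 3.6 = 129.969 km/h.

Initial speed ≈ 130 km/h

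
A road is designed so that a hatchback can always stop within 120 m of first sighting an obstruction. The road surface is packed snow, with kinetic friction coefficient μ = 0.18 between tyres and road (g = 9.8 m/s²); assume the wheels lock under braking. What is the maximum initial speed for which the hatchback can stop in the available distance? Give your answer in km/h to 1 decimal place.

a = μg = 0.18 × 9.8 = 1.764 m/s².
v²/(2a) = d ⇒ v = √(2 × 1.764 × 120) = √423.36 = 20.5757 m/s.
20.5757 m/s × 3.6 = 74.073 km/h.

Maximum speed ≈ 74.1 km/h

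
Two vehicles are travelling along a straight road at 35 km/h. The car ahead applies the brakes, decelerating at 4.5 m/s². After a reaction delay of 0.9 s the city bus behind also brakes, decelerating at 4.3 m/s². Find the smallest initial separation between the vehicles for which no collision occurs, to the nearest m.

35 km/h ÷ 3.6 = 9.7222 m/s.
Leader travels v²/(2a_L) = 94.521 / 9.000 = 10.502 m before stopping.
Follower covers v·t_r = 9.7222 × 0.9 = 8.750 m while reacting, then v²/(2a_F) = 94.521 / 8.600 = 10.991 m while braking, for a total of 8.750 + 10.991 = 19.741 m.
Since a_F ≤ a_L and the follower starts braking later, the follower is never slower than the leader, so the closest approach is when both have stopped.
Minimum gap = 19.741 − 10.502 = 9.239 m.

Minimum gap ≈ 9 m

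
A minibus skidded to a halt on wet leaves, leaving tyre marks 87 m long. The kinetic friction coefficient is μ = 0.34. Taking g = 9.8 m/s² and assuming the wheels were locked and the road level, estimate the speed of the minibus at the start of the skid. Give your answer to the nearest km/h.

Deceleration a = μg = 0.34 × 9.8 = 3.332 m/s².
v = √(2a·d) = √(2 × 3.332 × 87) = √579.768 = 24.0784 m/s.
= 24.0784 × 3.6 = 86.682 km/h.

Initial speed ≈ 87 km/h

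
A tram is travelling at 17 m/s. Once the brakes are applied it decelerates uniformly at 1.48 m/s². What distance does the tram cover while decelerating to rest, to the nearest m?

Braking distance ≈ 98 m

Braking distance = v²/(2a) = 17.0000² / (2 × 1.480) = 289.000 / 2.960 = 97.635 m.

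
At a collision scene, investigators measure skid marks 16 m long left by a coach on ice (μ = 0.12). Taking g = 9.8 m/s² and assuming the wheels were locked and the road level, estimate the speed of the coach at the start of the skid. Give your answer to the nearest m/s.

Deceleration a = μg = 0.12 × 9.8 = 1.176 m/s².
v = √(2a·d) = √(2 × 1.176 × 16) = √37.632 = 6.1345 m/s.

Initial speed ≈ 6 m/s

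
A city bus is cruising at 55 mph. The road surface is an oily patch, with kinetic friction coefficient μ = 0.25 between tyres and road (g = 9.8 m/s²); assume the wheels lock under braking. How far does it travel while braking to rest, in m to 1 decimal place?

Braking distance ≈ 123.4 m

55 mph × 0.44704 = 24.5872 m/s.
a = μg = 0.25 × 9.8 = 2.450 m/s².
Braking distance = v²/(2a) = 24.5872² / (2 × 2.450) = 604.530 / 4.900 = 123.373 m.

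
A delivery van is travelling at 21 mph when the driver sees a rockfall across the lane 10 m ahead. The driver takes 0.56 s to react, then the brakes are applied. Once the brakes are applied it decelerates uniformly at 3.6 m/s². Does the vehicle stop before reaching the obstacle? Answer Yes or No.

No

21 mph × 0.44704 = 9.3878 m/s.
Reaction distance = 9.3878 × 0.56 = 5.257 m.
Braking distance = v²/(2a) = 88.131 / 7.200 = 12.240 m.
Total stopping distance = 5.257 + 12.240 = 17.497 m, vs 10 m available — it cannot stop in time and overshoots by 17.497 − 10 = 7.497 m.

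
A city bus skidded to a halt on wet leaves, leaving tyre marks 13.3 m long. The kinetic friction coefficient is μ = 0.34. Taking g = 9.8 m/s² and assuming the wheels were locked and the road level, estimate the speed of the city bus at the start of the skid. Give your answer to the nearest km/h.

Initial speed ≈ 34 km/h

Deceleration a = μg = 0.34 × 9.8 = 3.332 m/s².
v = √(2a·d) = √(2 × 3.332 × 13.3) = √88.631 = 9.4144 m/s.
= 9.4144 × 3.6 = 33.892 km/h.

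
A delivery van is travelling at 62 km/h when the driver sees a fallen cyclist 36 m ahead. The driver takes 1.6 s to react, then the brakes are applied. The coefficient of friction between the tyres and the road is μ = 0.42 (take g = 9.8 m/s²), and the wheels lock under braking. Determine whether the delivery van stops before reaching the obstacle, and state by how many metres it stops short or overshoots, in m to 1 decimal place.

No — it overshoots by 27.6 m

62 km/h ÷ 3.6 = 17.2222 m/s.
a = μg = 0.42 × 9.8 = 4.116 m/s².
Reaction distance = 17.2222 × 1.6 = 27.556 m.
Braking distance = v²/(2a) = 296.604 / 8.232 = 36.031 m.
Total stopping distance = 27.556 + 36.031 = 63.587 m, vs 36 m available — it cannot stop in time and overshoots by 63.587 − 36 = 27.587 m.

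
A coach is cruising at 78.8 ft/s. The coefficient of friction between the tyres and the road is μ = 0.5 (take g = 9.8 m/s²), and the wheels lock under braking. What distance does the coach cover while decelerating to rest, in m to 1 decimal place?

Braking distance ≈ 58.9 m

78.8 ft/s × 0.3048 = 24.0182 m/s.
a = μg = 0.5 × 9.8 = 4.900 m/s².
Braking distance = v²/(2a) = 24.0182² / (2 × 4.900) = 576.874 / 9.800 = 58.865 m.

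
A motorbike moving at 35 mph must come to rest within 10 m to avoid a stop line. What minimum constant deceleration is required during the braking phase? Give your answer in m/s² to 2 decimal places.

Required deceleration ≈ 12.24 m/s²

35 mph × 0.44704 = 15.6464 m/s.
v² = 2a·d ⇒ a = v²/(2d) = 15.6464² / (2 × 10.000) = 244.810 / 20.000 = 12.2405 m/s².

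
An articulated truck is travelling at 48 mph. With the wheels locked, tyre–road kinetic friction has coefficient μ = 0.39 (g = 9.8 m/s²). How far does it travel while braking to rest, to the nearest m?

48 mph × 0.44704 = 21.4579 m/s.
a = μg = 0.39 × 9.8 = 3.822 m/s².
Braking distance = v²/(2a) = 21.4579² / (2 × 3.822) = 460.441 / 7.644 = 60.236 m.

Braking distance ≈ 60 m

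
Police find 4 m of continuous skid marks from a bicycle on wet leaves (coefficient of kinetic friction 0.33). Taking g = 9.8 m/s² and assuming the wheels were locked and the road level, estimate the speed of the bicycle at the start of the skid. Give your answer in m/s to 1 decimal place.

Initial speed ≈ 5.1 m/s

Deceleration a = μg = 0.33 × 9.8 = 3.234 m/s².
v = √(2a·d) = √(2 × 3.234 × 4) = √25.872 = 5.0865 m/s.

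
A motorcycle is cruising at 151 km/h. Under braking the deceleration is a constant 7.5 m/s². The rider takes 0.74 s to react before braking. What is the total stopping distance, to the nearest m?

Total stopping distance ≈ 148 m

151 km/h ÷ 3.6 = 41.9444 m/s.
Reaction distance = v·t_r = 41.9444 × 0.74 = 31.039 m.
Braking distance = v²/(2a) = 41.9444² / (2 × 7.500) = 1759.333 / 15.000 = 117.289 m.
Total = 31.039 + 117.289 = 148.328 m.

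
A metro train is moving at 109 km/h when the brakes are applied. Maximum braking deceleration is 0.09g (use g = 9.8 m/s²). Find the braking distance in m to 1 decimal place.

Braking distance ≈ 519.7 m

109 km/h ÷ 3.6 = 30.2778 m/s.
a = 0.09 × 9.8 = 0.882 m/s².
Braking distance = v²/(2a) = 30.2778² / (2 × 0.882) = 916.745 / 1.764 = 519.697 m.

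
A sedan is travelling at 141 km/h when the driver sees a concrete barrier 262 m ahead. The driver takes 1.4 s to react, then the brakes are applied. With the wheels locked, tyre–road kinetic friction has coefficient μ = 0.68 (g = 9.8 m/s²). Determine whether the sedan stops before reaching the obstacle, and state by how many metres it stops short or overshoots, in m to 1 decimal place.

141 km/h ÷ 3.6 = 39.1667 m/s.
a = μg = 0.68 × 9.8 = 6.664 m/s².
Reaction distance = 39.1667 × 1.4 = 54.833 m.
Braking distance = v²/(2a) = 1534.030 / 13.328 = 115.098 m.
Total stopping distance = 54.833 + 115.098 = 169.931 m, vs 262 m available — it stops with 262 − 169.931 = 92.069 m to spare.

Yes — it stops 92.1 m short of the obstacle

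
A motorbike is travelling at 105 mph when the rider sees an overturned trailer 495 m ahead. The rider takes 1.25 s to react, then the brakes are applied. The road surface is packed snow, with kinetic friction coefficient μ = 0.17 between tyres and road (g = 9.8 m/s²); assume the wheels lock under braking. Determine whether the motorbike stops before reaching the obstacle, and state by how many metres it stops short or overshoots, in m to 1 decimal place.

No — it overshoots by 224.9 m

105 mph × 0.44704 = 46.9392 m/s.
a = μg = 0.17 × 9.8 = 1.666 m/s².
Reaction distance = 46.9392 × 1.25 = 58.674 m.
Braking distance = v²/(2a) = 2203.288 / 3.332 = 661.251 m.
Total stopping distance = 58.674 + 661.251 = 719.925 m, vs 495 m available — it cannot stop in time and overshoots by 719.925 − 495 = 224.925 m.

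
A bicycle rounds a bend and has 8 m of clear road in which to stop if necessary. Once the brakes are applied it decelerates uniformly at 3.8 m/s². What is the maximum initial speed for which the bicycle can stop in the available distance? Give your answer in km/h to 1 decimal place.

Maximum speed ≈ 28.1 km/h

v²/(2a) = d ⇒ v = √(2 × 3.800 × 8) = √60.80 = 7.7974 m/s.
7.7974 m/s × 3.6 = 28.071 km/h.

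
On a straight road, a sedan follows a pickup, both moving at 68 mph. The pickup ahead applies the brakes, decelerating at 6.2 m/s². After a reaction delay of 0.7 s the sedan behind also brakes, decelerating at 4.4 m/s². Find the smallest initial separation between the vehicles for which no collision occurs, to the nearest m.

68 mph × 0.44704 = 30.3987 m/s.
Leader travels v²/(2a_L) = 924.081 / 12.400 = 74.523 m before stopping.
Follower covers v·t_r = 30.3987 × 0.7 = 21.279 m while reacting, then v²/(2a_F) = 924.081 / 8.800 = 105.009 m while braking, for a total of 21.279 + 105.009 = 126.288 m.
Since a_F ≤ a_L and the follower starts braking later, the follower is never slower than the leader, so the closest approach is when both have stopped.
Minimum gap = 126.288 − 74.523 = 51.765 m.

Minimum gap ≈ 52 m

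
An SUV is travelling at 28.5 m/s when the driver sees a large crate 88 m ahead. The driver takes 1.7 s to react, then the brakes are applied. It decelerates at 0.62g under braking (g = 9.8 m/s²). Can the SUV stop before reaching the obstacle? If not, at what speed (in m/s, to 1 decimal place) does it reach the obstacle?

No — it strikes the obstacle at 18.2 m/s

a = 0.62 × 9.8 = 6.076 m/s².
Reaction distance = 28.5000 × 1.7 = 48.450 m.
Braking distance needed to stop: v²/(2a) = 812.250 / 12.152 = 66.841 m, so total needed = 48.450 + 66.841 = 115.291 m > 88 m — it cannot stop.
Distance remaining when braking begins: 88 − 48.450 = 39.550 m.
v² = v₀² − 2a·d = 812.250 − 2 × 6.076 × 39.550 = 331.638 m²/s².
v = √331.638 = 18.211 m/s.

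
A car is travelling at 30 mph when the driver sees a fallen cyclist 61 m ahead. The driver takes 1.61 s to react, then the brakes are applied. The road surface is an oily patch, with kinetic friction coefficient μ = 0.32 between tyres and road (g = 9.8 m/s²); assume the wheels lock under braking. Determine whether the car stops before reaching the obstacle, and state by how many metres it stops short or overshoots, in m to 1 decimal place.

Yes — it stops 10.7 m short of the obstacle

30 mph × 0.44704 = 13.4112 m/s.
a = μg = 0.32 × 9.8 = 3.136 m/s².
Reaction distance = 13.4112 × 1.61 = 21.592 m.
Braking distance = v²/(2a) = 179.860 / 6.272 = 28.677 m.
Total stopping distance = 21.592 + 28.677 = 50.269 m, vs 61 m available — it stops with 61 − 50.269 = 10.731 m to spare.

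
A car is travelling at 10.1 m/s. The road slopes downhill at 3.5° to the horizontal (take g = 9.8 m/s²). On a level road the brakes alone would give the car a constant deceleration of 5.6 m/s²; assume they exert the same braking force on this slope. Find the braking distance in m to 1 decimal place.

Gravity along the downhill slope reduces the braking deceleration: a_eff = 5.600 − 9.8·sin 3.5° = 5.600 − 0.598 = 5.002 m/s².
Braking distance = v²/(2a) = 10.1000² / (2 × 5.002) = 102.010 / 10.004 = 10.197 m.

Braking distance ≈ 10.2 m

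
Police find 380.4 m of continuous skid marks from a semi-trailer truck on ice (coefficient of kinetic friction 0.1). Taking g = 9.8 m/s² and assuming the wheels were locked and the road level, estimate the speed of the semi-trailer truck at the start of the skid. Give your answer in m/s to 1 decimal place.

Initial speed ≈ 27.3 m/s

Deceleration a = μg = 0.1 × 9.8 = 0.980 m/s².
v = √(2a·d) = √(2 × 0.980 × 380.4) = √745.584 = 27.3054 m/s.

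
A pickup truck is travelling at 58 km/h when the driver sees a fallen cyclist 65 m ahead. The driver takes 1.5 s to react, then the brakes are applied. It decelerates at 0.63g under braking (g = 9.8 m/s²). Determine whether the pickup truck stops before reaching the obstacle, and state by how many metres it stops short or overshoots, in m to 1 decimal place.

Yes — it stops 19.8 m short of the obstacle

58 km/h ÷ 3.6 = 16.1111 m/s.
a = 0.63 × 9.8 = 6.174 m/s².
Reaction distance = 16.1111 × 1.5 = 24.167 m.
Braking distance = v²/(2a) = 259.568 / 12.348 = 21.021 m.
Total stopping distance = 24.167 + 21.021 = 45.188 m, vs 65 m available — it stops with 65 − 45.188 = 19.812 m to spare.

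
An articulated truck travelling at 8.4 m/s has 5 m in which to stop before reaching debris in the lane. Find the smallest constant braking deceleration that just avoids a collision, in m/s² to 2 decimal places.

v² = 2a·d ⇒ a = v²/(2d) = 8.4000² / (2 × 5.000) = 70.560 / 10.000 = 7.0560 m/s².

Required deceleration ≈ 7.06 m/s²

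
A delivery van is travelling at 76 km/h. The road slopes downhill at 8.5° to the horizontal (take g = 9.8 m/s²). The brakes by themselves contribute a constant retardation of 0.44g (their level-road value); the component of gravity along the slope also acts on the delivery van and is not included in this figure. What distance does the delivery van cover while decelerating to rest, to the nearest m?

Braking distance ≈ 78 m

76 km/h ÷ 3.6 = 21.1111 m/s.
a = 0.44 × 9.8 = 4.312 m/s².
Gravity along the downhill slope reduces the braking deceleration: a_eff = 4.312 − 9.8·sin 8.5° = 4.312 − 1.449 = 2.863 m/s².
Braking distance = v²/(2a) = 21.1111² / (2 × 2.863) = 445.679 / 5.726 = 77.834 m.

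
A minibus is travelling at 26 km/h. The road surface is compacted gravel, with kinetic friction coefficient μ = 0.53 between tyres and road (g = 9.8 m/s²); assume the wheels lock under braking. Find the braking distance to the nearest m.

26 km/h ÷ 3.6 = 7.2222 m/s.
a = μg = 0.53 × 9.8 = 5.194 m/s².
Braking distance = v²/(2a) = 7.2222² / (2 × 5.194) = 52.160 / 10.388 = 5.021 m.

Braking distance ≈ 5 m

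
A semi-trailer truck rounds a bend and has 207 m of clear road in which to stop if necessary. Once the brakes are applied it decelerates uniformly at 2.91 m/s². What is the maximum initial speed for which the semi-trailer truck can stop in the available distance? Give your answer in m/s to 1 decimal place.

v²/(2a) = d ⇒ v = √(2 × 2.910 × 207) = √1204.74 = 34.7094 m/s.

Maximum speed ≈ 34.7 m/s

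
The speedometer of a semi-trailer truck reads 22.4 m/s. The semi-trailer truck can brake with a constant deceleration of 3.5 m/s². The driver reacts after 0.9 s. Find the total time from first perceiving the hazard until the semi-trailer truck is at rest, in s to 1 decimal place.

Braking time = v/a = 22.4000 / 3.500 = 6.400 s.
Total = 0.9 + 6.400 = 7.300 s.

Total time ≈ 7.3 s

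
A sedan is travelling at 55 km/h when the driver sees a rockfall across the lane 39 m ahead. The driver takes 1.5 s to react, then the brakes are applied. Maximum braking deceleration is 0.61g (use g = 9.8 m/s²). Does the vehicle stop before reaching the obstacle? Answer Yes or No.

55 km/h ÷ 3.6 = 15.2778 m/s.
a = 0.61 × 9.8 = 5.978 m/s².
Reaction distance = 15.2778 × 1.5 = 22.917 m.
Braking distance = v²/(2a) = 233.411 / 11.956 = 19.522 m.
Total stopping distance = 22.917 + 19.522 = 42.439 m, vs 39 m available — it cannot stop in time and overshoots by 42.439 − 39 = 3.439 m.

No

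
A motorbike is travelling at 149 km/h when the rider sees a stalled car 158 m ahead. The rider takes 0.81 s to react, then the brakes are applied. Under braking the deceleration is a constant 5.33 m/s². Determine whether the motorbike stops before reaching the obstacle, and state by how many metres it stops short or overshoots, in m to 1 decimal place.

149 km/h ÷ 3.6 = 41.3889 m/s.
Reaction distance = 41.3889 × 0.81 = 33.525 m.
Braking distance = v²/(2a) = 1713.041 / 10.660 = 160.698 m.
Total stopping distance = 33.525 + 160.698 = 194.223 m, vs 158 m available — it cannot stop in time and overshoots by 194.223 − 158 = 36.223 m.

No — it overshoots by 36.2 m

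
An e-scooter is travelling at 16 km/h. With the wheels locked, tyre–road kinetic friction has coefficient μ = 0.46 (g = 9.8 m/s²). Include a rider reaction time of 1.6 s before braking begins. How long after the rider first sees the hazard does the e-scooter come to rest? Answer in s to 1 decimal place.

Total time ≈ 2.6 s

16 km/h ÷ 3.6 = 4.4444 m/s.
a = μg = 0.46 × 9.8 = 4.508 m/s².
Braking time = v/a = 4.4444 / 4.508 = 0.986 s.
Total = 1.6 + 0.986 = 2.586 s.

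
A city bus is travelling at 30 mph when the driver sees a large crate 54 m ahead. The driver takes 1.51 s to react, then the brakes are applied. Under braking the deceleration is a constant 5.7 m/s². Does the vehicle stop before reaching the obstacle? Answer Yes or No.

Yes

30 mph × 0.44704 = 13.4112 m/s.
Reaction distance = 13.4112 × 1.51 = 20.251 m.
Braking distance = v²/(2a) = 179.860 / 11.400 = 15.777 m.
Total stopping distance = 20.251 + 15.777 = 36.028 m, vs 54 m available — it stops with 54 − 36.028 = 17.972 m to spare.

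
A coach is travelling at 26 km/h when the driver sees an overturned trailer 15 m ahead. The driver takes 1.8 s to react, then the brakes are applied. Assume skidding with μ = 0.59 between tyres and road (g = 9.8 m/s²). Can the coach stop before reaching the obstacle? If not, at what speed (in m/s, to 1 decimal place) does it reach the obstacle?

No — it strikes the obstacle at 5.4 m/s

26 km/h ÷ 3.6 = 7.2222 m/s.
a = μg = 0.59 × 9.8 = 5.782 m/s².
Reaction distance = 7.2222 × 1.8 = 13.000 m.
Braking distance needed to stop: v²/(2a) = 52.160 / 11.564 = 4.511 m, so total needed = 13.000 + 4.511 = 17.511 m > 15 m — it cannot stop.
Distance remaining when braking begins: 15 − 13.000 = 2.000 m.
v² = v₀² − 2a·d = 52.160 − 2 × 5.782 × 2.000 = 29.032 m²/s².
v = √29.032 = 5.388 m/s.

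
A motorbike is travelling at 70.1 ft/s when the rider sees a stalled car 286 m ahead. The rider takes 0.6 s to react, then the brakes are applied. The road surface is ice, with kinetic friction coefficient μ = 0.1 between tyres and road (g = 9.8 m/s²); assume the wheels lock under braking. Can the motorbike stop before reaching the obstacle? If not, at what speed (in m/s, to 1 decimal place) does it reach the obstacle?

Yes — it stops about 40.3 m short of the obstacle, so it never reaches it

70.1 ft/s × 0.3048 = 21.3665 m/s.
a = μg = 0.1 × 9.8 = 0.980 m/s².
Reaction distance = 21.3665 × 0.6 = 12.820 m.
Braking distance = v²/(2a) = 456.527 / 1.960 = 232.922 m.
Total stopping distance = 12.820 + 232.922 = 245.742 m, vs 286 m available — it stops with 286 − 245.742 = 40.258 m to spare.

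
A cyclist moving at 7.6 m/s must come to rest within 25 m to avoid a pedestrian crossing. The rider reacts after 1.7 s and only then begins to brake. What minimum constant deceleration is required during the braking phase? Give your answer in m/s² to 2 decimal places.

Distance covered during reaction = 7.6000 × 1.7 = 12.920 m.
Distance available for braking: 25 − 12.920 = 12.080 m.
v² = 2a·d ⇒ a = v²/(2d) = 7.6000² / (2 × 12.080) = 57.760 / 24.160 = 2.3907 m/s².

Required deceleration ≈ 2.39 m/s²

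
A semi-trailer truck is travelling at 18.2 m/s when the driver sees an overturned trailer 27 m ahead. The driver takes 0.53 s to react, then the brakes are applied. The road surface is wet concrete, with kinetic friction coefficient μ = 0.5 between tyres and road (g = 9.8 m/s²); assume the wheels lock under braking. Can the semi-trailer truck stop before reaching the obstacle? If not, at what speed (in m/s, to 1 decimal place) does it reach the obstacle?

a = μg = 0.5 × 9.8 = 4.900 m/s².
Reaction distance = 18.2000 × 0.53 = 9.646 m.
Braking distance needed to stop: v²/(2a) = 331.240 / 9.800 = 33.800 m, so total needed = 9.646 + 33.800 = 43.446 m > 27 m — it cannot stop.
Distance remaining when braking begins: 27 − 9.646 = 17.354 m.
v² = v₀² − 2a·d = 331.240 − 2 × 4.900 × 17.354 = 161.171 m²/s².
v = √161.171 = 12.695 m/s.

No — it strikes the obstacle at 12.7 m/s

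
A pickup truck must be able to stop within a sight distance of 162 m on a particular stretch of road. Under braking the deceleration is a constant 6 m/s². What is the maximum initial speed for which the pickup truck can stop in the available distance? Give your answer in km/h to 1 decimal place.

Maximum speed ≈ 158.7 km/h

v²/(2a) = d ⇒ v = √(2 × 6.000 × 162) = √1944.00 = 44.0908 m/s.
44.0908 m/s × 3.6 = 158.727 km/h.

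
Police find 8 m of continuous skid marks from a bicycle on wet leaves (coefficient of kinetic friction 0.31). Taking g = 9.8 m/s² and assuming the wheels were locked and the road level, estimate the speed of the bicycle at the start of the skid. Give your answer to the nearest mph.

Initial speed ≈ 16 mph

Deceleration a = μg = 0.31 × 9.8 = 3.038 m/s².
v = √(2a·d) = √(2 × 3.038 × 8) = √48.608 = 6.9719 m/s.
= 6.9719 ÷ 0.44704 = 15.596 mph.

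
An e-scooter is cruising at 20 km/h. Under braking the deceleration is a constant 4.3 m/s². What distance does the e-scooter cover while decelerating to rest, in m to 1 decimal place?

20 km/h ÷ 3.6 = 5.5556 m/s.
Braking distance = v²/(2a) = 5.5556² / (2 × 4.300) = 30.865 / 8.600 = 3.589 m.

Braking distance ≈ 3.6 m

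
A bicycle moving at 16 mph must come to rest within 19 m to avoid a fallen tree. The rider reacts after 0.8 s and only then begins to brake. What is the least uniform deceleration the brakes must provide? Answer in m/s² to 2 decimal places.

16 mph × 0.44704 = 7.1526 m/s.
Distance covered during reaction = 7.1526 × 0.8 = 5.722 m.
Distance available for braking: 19 − 5.722 = 13.278 m.
v² = 2a·d ⇒ a = v²/(2d) = 7.1526² / (2 × 13.278) = 51.160 / 26.556 = 1.9265 m/s².

Required deceleration ≈ 1.93 m/s²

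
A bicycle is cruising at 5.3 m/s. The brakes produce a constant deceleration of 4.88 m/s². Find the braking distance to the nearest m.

Braking distance = v²/(2a) = 5.3000² / (2 × 4.880) = 28.090 / 9.760 = 2.878 m.

Braking distance ≈ 3 m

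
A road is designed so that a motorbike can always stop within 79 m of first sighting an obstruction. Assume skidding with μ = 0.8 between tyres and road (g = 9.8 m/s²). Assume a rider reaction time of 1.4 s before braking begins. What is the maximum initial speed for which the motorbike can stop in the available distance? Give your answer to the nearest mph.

Maximum speed ≈ 58 mph

a = μg = 0.8 × 9.8 = 7.840 m/s².
Stopping distance: v·t_r + v²/(2a) = 79 with t_r = 1.4 s and a = 7.840 m/s².
So v² + 21.952 v − 1238.72 = 0.
Positive root: v = −a·t_r + √((a·t_r)² + 2a·d) = −10.976 + √(120.473 + 1238.72) = 25.8912 m/s.
25.8912 m/s ÷ 0.44704 = 57.917 mph.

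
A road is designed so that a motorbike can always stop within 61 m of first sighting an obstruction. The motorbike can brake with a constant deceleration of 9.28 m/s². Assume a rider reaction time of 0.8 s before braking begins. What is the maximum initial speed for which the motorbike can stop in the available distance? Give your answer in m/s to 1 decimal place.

Maximum speed ≈ 27.0 m/s

Stopping distance: v·t_r + v²/(2a) = 61 with t_r = 0.8 s and a = 9.280 m/s².
So v² + 14.848 v − 1132.16 = 0.
Positive root: v = −a·t_r + √((a·t_r)² + 2a·d) = −7.424 + √(55.116 + 1132.16) = 27.0329 m/s.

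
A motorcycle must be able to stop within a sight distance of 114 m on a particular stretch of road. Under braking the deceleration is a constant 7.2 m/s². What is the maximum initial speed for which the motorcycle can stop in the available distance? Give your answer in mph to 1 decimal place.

Maximum speed ≈ 90.6 mph

v²/(2a) = d ⇒ v = √(2 × 7.200 × 114) = √1641.60 = 40.5167 m/s.
40.5167 m/s ÷ 0.44704 = 90.633 mph.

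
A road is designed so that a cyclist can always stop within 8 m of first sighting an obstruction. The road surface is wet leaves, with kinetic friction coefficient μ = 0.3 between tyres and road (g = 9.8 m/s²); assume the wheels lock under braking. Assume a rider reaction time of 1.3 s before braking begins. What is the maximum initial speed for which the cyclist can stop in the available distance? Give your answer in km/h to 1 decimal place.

Maximum speed ≈ 14.5 km/h

a = μg = 0.3 × 9.8 = 2.940 m/s².
Stopping distance: v·t_r + v²/(2a) = 8 with t_r = 1.3 s and a = 2.940 m/s².
So v² + 7.644 v − 47.04 = 0.
Positive root: v = −a·t_r + √((a·t_r)² + 2a·d) = −3.822 + √(14.608 + 47.04) = 4.0296 m/s.
4.0296 m/s × 3.6 = 14.507 km/h.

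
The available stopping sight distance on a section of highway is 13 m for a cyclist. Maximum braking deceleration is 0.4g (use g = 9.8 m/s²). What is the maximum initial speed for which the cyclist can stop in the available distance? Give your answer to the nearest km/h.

a = 0.4 × 9.8 = 3.920 m/s².
v²/(2a) = d ⇒ v = √(2 × 3.920 × 13) = √101.92 = 10.0955 m/s.
10.0955 m/s × 3.6 = 36.344 km/h.

Maximum speed ≈ 36 km/h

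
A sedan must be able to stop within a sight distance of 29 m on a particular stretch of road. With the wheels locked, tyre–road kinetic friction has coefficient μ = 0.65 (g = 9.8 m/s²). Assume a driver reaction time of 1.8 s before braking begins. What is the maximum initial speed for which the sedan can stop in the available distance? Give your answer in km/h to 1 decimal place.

Maximum speed ≈ 39.3 km/h

a = μg = 0.65 × 9.8 = 6.370 m/s².
Stopping distance: v·t_r + v²/(2a) = 29 with t_r = 1.8 s and a = 6.370 m/s².
So v² + 22.932 v − 369.46 = 0.
Positive root: v = −a·t_r + √((a·t_r)² + 2a·d) = −11.466 + √(131.469 + 369.46) = 10.9154 m/s.
10.9154 m/s × 3.6 = 39.295 km/h.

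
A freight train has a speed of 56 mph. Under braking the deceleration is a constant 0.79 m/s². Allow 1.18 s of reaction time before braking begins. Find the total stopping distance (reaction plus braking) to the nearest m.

Total stopping distance ≈ 426 m

56 mph × 0.44704 = 25.0342 m/s.
Reaction distance = v·t_r = 25.0342 × 1.18 = 29.540 m.
Braking distance = v²/(2a) = 25.0342² / (2 × 0.790) = 626.711 / 1.580 = 396.653 m.
Total = 29.540 + 396.653 = 426.193 m.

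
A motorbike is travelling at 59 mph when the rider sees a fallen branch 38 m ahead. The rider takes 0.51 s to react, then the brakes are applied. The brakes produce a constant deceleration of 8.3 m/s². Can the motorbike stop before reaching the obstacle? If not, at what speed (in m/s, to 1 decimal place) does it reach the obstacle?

59 mph × 0.44704 = 26.3754 m/s.
Reaction distance = 26.3754 × 0.51 = 13.451 m.
Braking distance needed to stop: v²/(2a) = 695.662 / 16.600 = 41.907 m, so total needed = 13.451 + 41.907 = 55.358 m > 38 m — it cannot stop.
Distance remaining when braking begins: 38 − 13.451 = 24.549 m.
v² = v₀² − 2a·d = 695.662 − 2 × 8.300 × 24.549 = 288.149 m²/s².
v = √288.149 = 16.975 m/s.

No — it strikes the obstacle at 17.0 m/s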